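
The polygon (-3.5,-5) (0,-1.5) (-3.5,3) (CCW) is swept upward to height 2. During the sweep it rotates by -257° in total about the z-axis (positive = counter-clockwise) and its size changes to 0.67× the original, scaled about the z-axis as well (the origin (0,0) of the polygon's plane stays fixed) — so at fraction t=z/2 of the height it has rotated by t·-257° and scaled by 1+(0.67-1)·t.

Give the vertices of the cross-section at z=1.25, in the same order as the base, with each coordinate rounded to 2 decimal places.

t = z/height = 1.25/2 = 0.625
s = 1 + (scale-1)·z/height = 1 + (0.67-1)·1.25/2 = 0.793750
θ = twist·z/height = -257°·1.25/2 = -160.6250° = -2.803435 rad
cos θ = -0.943368, sin θ = -0.331750 (intermediates below are computed at full precision and shown rounded to 5 d.p.)
v1: (-3.5,-5) → rotate → (1.64304,5.87796) → ×s → (1.30416,4.66563) → (1.30,4.67)
v2: (0,-1.5) → rotate → (-0.49762,1.41505) → ×s → (-0.39499,1.12320) → (-0.39,1.12)
v3: (-3.5,3) → rotate → (4.29703,-1.66898) → ×s → (3.41077,-1.32475) → (3.41,-1.32)

Cross-section at z=1.25: (1.30,4.67) (-0.39,1.12) (3.41,-1.32)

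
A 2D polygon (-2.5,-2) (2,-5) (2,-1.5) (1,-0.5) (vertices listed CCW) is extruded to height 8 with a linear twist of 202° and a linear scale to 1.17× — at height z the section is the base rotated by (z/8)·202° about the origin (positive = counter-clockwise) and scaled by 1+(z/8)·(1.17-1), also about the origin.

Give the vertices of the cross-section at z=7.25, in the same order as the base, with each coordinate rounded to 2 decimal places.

Cross-section at z=7.25: (2.76,2.46) (-2.61,5.64) (-2.40,1.61) (-1.18,0.51)

t = z/height = 7.25/8 = 0.90625
s = 1 + (scale-1)·z/height = 1 + (1.17-1)·7.25/8 = 1.154063
θ = twist·z/height = 202°·7.25/8 = 183.0625° = 3.195043 rad
cos θ = -0.998572, sin θ = -0.053425 (intermediates below are computed at full precision and shown rounded to 5 d.p.)
v1: (-2.5,-2) → rotate → (2.38958,2.13071) → ×s → (2.75772,2.45897) → (2.76,2.46)
v2: (2,-5) → rotate → (-2.26427,4.88601) → ×s → (-2.61311,5.63876) → (-2.61,5.64)
v3: (2,-1.5) → rotate → (-2.07728,1.39101) → ×s → (-2.39731,1.60531) → (-2.40,1.61)
v4: (1,-0.5) → rotate → (-1.02528,0.44586) → ×s → (-1.18324,0.51455) → (-1.18,0.51)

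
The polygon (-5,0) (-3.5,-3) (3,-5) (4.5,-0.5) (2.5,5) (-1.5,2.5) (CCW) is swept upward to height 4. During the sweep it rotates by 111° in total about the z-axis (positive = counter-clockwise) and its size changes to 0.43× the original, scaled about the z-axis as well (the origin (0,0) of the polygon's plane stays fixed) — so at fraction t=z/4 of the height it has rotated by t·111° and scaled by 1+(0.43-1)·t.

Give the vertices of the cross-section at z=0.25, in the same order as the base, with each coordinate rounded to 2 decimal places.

Cross-section at z=0.25: (-4.79,-0.58) (-3.00,-3.28) (3.45,-4.44) (4.37,0.05) (1.81,5.08) (-1.73,2.22)

t = z/height = 0.25/4 = 0.0625
s = 1 + (scale-1)·z/height = 1 + (0.43-1)·0.25/4 = 0.964375
θ = twist·z/height = 111°·0.25/4 = 6.9375° = 0.121082 rad
cos θ = 0.992678, sin θ = 0.120787 (intermediates below are computed at full precision and shown rounded to 5 d.p.)
v1: (-5,0) → rotate → (-4.96339,-0.60393) → ×s → (-4.78657,-0.58242) → (-4.79,-0.58)
v2: (-3.5,-3) → rotate → (-3.11202,-3.40079) → ×s → (-3.00115,-3.27964) → (-3.00,-3.28)
v3: (3,-5) → rotate → (3.58197,-4.60103) → ×s → (3.45436,-4.43712) → (3.45,-4.44)
v4: (4.5,-0.5) → rotate → (4.52745,0.04720) → ×s → (4.36616,0.04552) → (4.37,0.05)
v5: (2.5,5) → rotate → (1.87776,5.26536) → ×s → (1.81087,5.07778) → (1.81,5.08)
v6: (-1.5,2.5) → rotate → (-1.79098,2.30052) → ×s → (-1.72718,2.21856) → (-1.73,2.22)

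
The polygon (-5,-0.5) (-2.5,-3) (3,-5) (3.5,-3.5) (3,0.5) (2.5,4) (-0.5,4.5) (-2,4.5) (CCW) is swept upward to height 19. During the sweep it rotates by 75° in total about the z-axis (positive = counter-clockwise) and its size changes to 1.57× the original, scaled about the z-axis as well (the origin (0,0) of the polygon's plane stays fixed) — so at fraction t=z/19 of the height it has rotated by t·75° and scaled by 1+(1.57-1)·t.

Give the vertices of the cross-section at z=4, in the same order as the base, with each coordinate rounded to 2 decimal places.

t = z/height = 4/19 = 0.210526
s = 1 + (scale-1)·z/height = 1 + (1.57-1)·4/19 = 1.120000
θ = twist·z/height = 75°·4/19 = 15.7895° = 0.275578 rad
cos θ = 0.962268, sin θ = 0.272103 (intermediates below are computed at full precision and shown rounded to 5 d.p.)
v1: (-5,-0.5) → rotate → (-4.67529,-1.84165) → ×s → (-5.23632,-2.06265) → (-5.24,-2.06)
v2: (-2.5,-3) → rotate → (-1.58936,-3.56706) → ×s → (-1.78008,-3.99511) → (-1.78,-4.00)
v3: (3,-5) → rotate → (4.24732,-3.99503) → ×s → (4.75700,-4.47443) → (4.76,-4.47)
v4: (3.5,-3.5) → rotate → (4.32030,-2.41558) → ×s → (4.83874,-2.70544) → (4.84,-2.71)
v5: (3,0.5) → rotate → (2.75075,1.29744) → ×s → (3.08084,1.45314) → (3.08,1.45)
v6: (2.5,4) → rotate → (1.31726,4.52933) → ×s → (1.47533,5.07285) → (1.48,5.07)
v7: (-0.5,4.5) → rotate → (-1.70560,4.19415) → ×s → (-1.91027,4.69745) → (-1.91,4.70)
v8: (-2,4.5) → rotate → (-3.14900,3.78600) → ×s → (-3.52688,4.24032) → (-3.53,4.24)

Cross-section at z=4: (-5.24,-2.06) (-1.78,-4.00) (4.76,-4.47) (4.84,-2.71) (3.08,1.45) (1.48,5.07) (-1.91,4.70) (-3.53,4.24)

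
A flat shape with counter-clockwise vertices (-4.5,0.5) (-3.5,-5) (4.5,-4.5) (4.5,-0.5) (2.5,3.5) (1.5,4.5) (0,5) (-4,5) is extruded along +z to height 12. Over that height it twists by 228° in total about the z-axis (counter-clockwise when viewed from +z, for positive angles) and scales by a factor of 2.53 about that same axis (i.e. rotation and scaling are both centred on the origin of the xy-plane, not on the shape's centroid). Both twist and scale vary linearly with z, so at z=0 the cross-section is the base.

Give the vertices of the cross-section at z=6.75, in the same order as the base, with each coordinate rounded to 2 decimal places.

t = z/height = 6.75/12 = 0.5625
s = 1 + (scale-1)·z/height = 1 + (2.53-1)·6.75/12 = 1.860625
θ = twist·z/height = 228°·6.75/12 = 128.2500° = 2.238385 rad
cos θ = -0.619094, sin θ = 0.785317 (intermediates below are computed at full precision and shown rounded to 5 d.p.)
v1: (-4.5,0.5) → rotate → (2.39326,-3.84347) → ×s → (4.45297,-7.15126) → (4.45,-7.15)
v2: (-3.5,-5) → rotate → (6.09341,0.34686) → ×s → (11.33756,0.64538) → (11.34,0.65)
v3: (4.5,-4.5) → rotate → (0.74800,6.31985) → ×s → (1.39175,11.75887) → (1.39,11.76)
v4: (4.5,-0.5) → rotate → (-2.39326,3.84347) → ×s → (-4.45297,7.15126) → (-4.45,7.15)
v5: (2.5,3.5) → rotate → (-4.29634,-0.20354) → ×s → (-7.99389,-0.37871) → (-7.99,-0.38)
v6: (1.5,4.5) → rotate → (-4.46257,-1.60795) → ×s → (-8.30316,-2.99179) → (-8.30,-2.99)
v7: (0,5) → rotate → (-3.92658,-3.09547) → ×s → (-7.30590,-5.75951) → (-7.31,-5.76)
v8: (-4,5) → rotate → (-1.45021,-6.23674) → ×s → (-2.69829,-11.60423) → (-2.70,-11.60)

Cross-section at z=6.75: (4.45,-7.15) (11.34,0.65) (1.39,11.76) (-4.45,7.15) (-7.99,-0.38) (-8.30,-2.99) (-7.31,-5.76) (-2.70,-11.60)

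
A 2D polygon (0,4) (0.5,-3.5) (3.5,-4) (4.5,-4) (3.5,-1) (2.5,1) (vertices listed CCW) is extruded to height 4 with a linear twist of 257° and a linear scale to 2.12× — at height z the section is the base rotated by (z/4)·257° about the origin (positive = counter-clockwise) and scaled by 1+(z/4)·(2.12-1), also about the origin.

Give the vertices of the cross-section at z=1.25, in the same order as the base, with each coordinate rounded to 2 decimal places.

t = z/height = 1.25/4 = 0.3125
s = 1 + (scale-1)·z/height = 1 + (2.12-1)·1.25/4 = 1.350000
θ = twist·z/height = 257°·1.25/4 = 80.3125° = 1.401718 rad
cos θ = 0.168274, sin θ = 0.985740 (intermediates below are computed at full precision and shown rounded to 5 d.p.)
v1: (0,4) → rotate → (-3.94296,0.67310) → ×s → (-5.32300,0.90868) → (-5.32,0.91)
v2: (0.5,-3.5) → rotate → (3.53423,-0.09609) → ×s → (4.77121,-0.12972) → (4.77,-0.13)
v3: (3.5,-4) → rotate → (4.53192,2.77699) → ×s → (6.11809,3.74894) → (6.12,3.75)
v4: (4.5,-4) → rotate → (4.70020,3.76273) → ×s → (6.34526,5.07969) → (6.35,5.08)
v5: (3.5,-1) → rotate → (1.57470,3.28182) → ×s → (2.12585,4.43045) → (2.13,4.43)
v6: (2.5,1) → rotate → (-0.56505,2.63262) → ×s → (-0.76282,3.55404) → (-0.76,3.55)

Cross-section at z=1.25: (-5.32,0.91) (4.77,-0.13) (6.12,3.75) (6.35,5.08) (2.13,4.43) (-0.76,3.55)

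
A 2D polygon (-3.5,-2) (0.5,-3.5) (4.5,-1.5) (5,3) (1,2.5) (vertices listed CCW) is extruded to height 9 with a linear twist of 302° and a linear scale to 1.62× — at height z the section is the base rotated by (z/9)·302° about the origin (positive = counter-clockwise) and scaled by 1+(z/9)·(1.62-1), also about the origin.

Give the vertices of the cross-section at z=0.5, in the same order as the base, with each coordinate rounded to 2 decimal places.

Cross-section at z=0.5: (-2.87,-3.03) (1.54,-3.32) (4.90,-0.14) (4.06,4.46) (0.24,2.77)

t = z/height = 0.5/9 = 0.0555556
s = 1 + (scale-1)·z/height = 1 + (1.62-1)·0.5/9 = 1.034444
θ = twist·z/height = 302°·0.5/9 = 16.7778° = 0.292827 rad
cos θ = 0.957432, sin θ = 0.288660 (intermediates below are computed at full precision and shown rounded to 5 d.p.)
v1: (-3.5,-2) → rotate → (-2.77369,-2.92517) → ×s → (-2.86923,-3.02593) → (-2.87,-3.03)
v2: (0.5,-3.5) → rotate → (1.48903,-3.20668) → ×s → (1.54032,-3.31713) → (1.54,-3.32)
v3: (4.5,-1.5) → rotate → (4.74143,-0.13718) → ×s → (4.90475,-0.14190) → (4.90,-0.14)
v4: (5,3) → rotate → (3.92118,4.31560) → ×s → (4.05624,4.46425) → (4.06,4.46)
v5: (1,2.5) → rotate → (0.23578,2.68224) → ×s → (0.24390,2.77463) → (0.24,2.77)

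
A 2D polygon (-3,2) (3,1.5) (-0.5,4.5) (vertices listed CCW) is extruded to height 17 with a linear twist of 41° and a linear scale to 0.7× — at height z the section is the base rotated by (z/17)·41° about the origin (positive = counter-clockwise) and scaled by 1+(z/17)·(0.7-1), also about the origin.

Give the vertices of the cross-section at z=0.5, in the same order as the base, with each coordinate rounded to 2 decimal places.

t = z/height = 0.5/17 = 0.0294118
s = 1 + (scale-1)·z/height = 1 + (0.7-1)·0.5/17 = 0.991176
θ = twist·z/height = 41°·0.5/17 = 1.2059° = 0.021047 rad
cos θ = 0.999779, sin θ = 0.021045 (intermediates below are computed at full precision and shown rounded to 5 d.p.)
v1: (-3,2) → rotate → (-3.04143,1.93642) → ×s → (-3.01459,1.91934) → (-3.01,1.92)
v2: (3,1.5) → rotate → (2.96777,1.56280) → ×s → (2.94158,1.54901) → (2.94,1.55)
v3: (-0.5,4.5) → rotate → (-0.59459,4.48848) → ×s → (-0.58935,4.44888) → (-0.59,4.45)

Cross-section at z=0.5: (-3.01,1.92) (2.94,1.55) (-0.59,4.45)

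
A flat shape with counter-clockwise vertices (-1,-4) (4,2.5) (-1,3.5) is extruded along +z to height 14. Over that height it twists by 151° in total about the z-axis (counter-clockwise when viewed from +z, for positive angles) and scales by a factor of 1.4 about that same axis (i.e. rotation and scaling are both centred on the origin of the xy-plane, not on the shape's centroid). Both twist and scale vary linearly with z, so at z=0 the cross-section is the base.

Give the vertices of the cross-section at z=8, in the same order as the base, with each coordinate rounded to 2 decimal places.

t = z/height = 8/14 = 0.571429
s = 1 + (scale-1)·z/height = 1 + (1.4-1)·8/14 = 1.228571
θ = twist·z/height = 151°·8/14 = 86.2857° = 1.505970 rad
cos θ = 0.064781, sin θ = 0.997899 (intermediates below are computed at full precision and shown rounded to 5 d.p.)
v1: (-1,-4) → rotate → (3.92682,-1.25702) → ×s → (4.82438,-1.54434) → (4.82,-1.54)
v2: (4,2.5) → rotate → (-2.23562,4.15355) → ×s → (-2.74662,5.10293) → (-2.75,5.10)
v3: (-1,3.5) → rotate → (-3.55743,-0.77117) → ×s → (-4.37056,-0.94743) → (-4.37,-0.95)

Cross-section at z=8: (4.82,-1.54) (-2.75,5.10) (-4.37,-0.95)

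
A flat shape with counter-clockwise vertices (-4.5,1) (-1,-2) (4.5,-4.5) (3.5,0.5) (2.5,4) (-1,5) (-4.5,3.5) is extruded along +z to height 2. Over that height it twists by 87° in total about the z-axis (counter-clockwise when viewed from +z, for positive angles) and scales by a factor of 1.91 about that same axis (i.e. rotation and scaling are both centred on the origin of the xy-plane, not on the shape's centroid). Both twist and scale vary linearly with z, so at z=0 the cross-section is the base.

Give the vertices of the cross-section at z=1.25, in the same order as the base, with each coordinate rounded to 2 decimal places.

t = z/height = 1.25/2 = 0.625
s = 1 + (scale-1)·z/height = 1 + (1.91-1)·1.25/2 = 1.568750
θ = twist·z/height = 87°·1.25/2 = 54.3750° = 0.949023 rad
cos θ = 0.582478, sin θ = 0.812847 (intermediates below are computed at full precision and shown rounded to 5 d.p.)
v1: (-4.5,1) → rotate → (-3.43400,-3.07533) → ×s → (-5.38708,-4.82443) → (-5.39,-4.82)
v2: (-1,-2) → rotate → (1.04322,-1.97780) → ×s → (1.63654,-3.10268) → (1.64,-3.10)
v3: (4.5,-4.5) → rotate → (6.27896,1.03666) → ×s → (9.85012,1.62626) → (9.85,1.63)
v4: (3.5,0.5) → rotate → (1.63225,3.13620) → ×s → (2.56059,4.91992) → (2.56,4.92)
v5: (2.5,4) → rotate → (-1.79519,4.36203) → ×s → (-2.81621,6.84293) → (-2.82,6.84)
v6: (-1,5) → rotate → (-4.64671,2.09954) → ×s → (-7.28953,3.29366) → (-7.29,3.29)
v7: (-4.5,3.5) → rotate → (-5.46611,-1.61914) → ×s → (-8.57496,-2.54002) → (-8.57,-2.54)

Cross-section at z=1.25: (-5.39,-4.82) (1.64,-3.10) (9.85,1.63) (2.56,4.92) (-2.82,6.84) (-7.29,3.29) (-8.57,-2.54)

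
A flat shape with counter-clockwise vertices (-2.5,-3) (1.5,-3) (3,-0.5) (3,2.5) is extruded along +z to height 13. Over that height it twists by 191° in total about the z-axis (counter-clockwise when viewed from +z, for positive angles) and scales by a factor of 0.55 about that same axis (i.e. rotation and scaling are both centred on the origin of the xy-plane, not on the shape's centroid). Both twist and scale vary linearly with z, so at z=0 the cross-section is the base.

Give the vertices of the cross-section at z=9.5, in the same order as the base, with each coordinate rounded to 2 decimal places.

t = z/height = 9.5/13 = 0.730769
s = 1 + (scale-1)·z/height = 1 + (0.55-1)·9.5/13 = 0.671154
θ = twist·z/height = 191°·9.5/13 = 139.5769° = 2.436077 rad
cos θ = -0.761277, sin θ = 0.648427 (intermediates below are computed at full precision and shown rounded to 5 d.p.)
v1: (-2.5,-3) → rotate → (3.84847,0.66277) → ×s → (2.58292,0.44482) → (2.58,0.44)
v2: (1.5,-3) → rotate → (0.80336,3.25647) → ×s → (0.53918,2.18559) → (0.54,2.19)
v3: (3,-0.5) → rotate → (-1.95962,2.32592) → ×s → (-1.31521,1.56105) → (-1.32,1.56)
v4: (3,2.5) → rotate → (-3.90490,0.04209) → ×s → (-2.62079,0.02825) → (-2.62,0.03)

Cross-section at z=9.5: (2.58,0.44) (0.54,2.19) (-1.32,1.56) (-2.62,0.03)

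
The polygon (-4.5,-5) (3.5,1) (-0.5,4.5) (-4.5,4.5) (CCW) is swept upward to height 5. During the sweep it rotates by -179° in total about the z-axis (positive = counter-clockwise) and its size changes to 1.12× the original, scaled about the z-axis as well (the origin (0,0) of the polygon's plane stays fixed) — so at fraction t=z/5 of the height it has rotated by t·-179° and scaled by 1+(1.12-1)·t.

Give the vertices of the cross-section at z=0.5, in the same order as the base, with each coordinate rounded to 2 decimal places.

t = z/height = 0.5/5 = 0.1
s = 1 + (scale-1)·z/height = 1 + (1.12-1)·0.5/5 = 1.012000
θ = twist·z/height = -179°·0.5/5 = -17.9000° = -0.312414 rad
cos θ = 0.951594, sin θ = -0.307357 (intermediates below are computed at full precision and shown rounded to 5 d.p.)
v1: (-4.5,-5) → rotate → (-5.81896,-3.37487) → ×s → (-5.88879,-3.41537) → (-5.89,-3.42)
v2: (3.5,1) → rotate → (3.63794,-0.12415) → ×s → (3.68159,-0.12564) → (3.68,-0.13)
v3: (-0.5,4.5) → rotate → (0.90731,4.43585) → ×s → (0.91820,4.48908) → (0.92,4.49)
v4: (-4.5,4.5) → rotate → (-2.89907,5.66528) → ×s → (-2.93386,5.73326) → (-2.93,5.73)

Cross-section at z=0.5: (-5.89,-3.42) (3.68,-0.13) (0.92,4.49) (-2.93,5.73)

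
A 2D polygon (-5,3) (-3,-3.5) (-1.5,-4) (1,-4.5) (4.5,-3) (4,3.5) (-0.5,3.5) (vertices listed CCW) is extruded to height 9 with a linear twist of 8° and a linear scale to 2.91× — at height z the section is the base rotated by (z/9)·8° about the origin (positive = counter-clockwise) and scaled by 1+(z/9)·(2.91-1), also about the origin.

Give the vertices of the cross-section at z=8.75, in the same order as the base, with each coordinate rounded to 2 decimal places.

Cross-section at z=8.75: (-15.31,6.56) (-7.14,-11.07) (-2.70,-11.90) (4.57,-12.35) (13.90,-6.75) (9.97,11.45) (-2.77,9.71)

t = z/height = 8.75/9 = 0.972222
s = 1 + (scale-1)·z/height = 1 + (2.91-1)·8.75/9 = 2.856944
θ = twist·z/height = 8°·8.75/9 = 7.7778° = 0.135748 rad
cos θ = 0.990800, sin θ = 0.135331 (intermediates below are computed at full precision and shown rounded to 5 d.p.)
v1: (-5,3) → rotate → (-5.36000,2.29574) → ×s → (-15.31321,6.55882) → (-15.31,6.56)
v2: (-3,-3.5) → rotate → (-2.49874,-3.87380) → ×s → (-7.13877,-11.06722) → (-7.14,-11.07)
v3: (-1.5,-4) → rotate → (-0.94488,-4.16620) → ×s → (-2.69946,-11.90260) → (-2.70,-11.90)
v4: (1,-4.5) → rotate → (1.59979,-4.32327) → ×s → (4.57051,-12.35134) → (4.57,-12.35)
v5: (4.5,-3) → rotate → (4.86460,-2.36341) → ×s → (13.89788,-6.75213) → (13.90,-6.75)
v6: (4,3.5) → rotate → (3.48954,4.00913) → ×s → (9.96943,11.45385) → (9.97,11.45)
v7: (-0.5,3.5) → rotate → (-0.96906,3.40014) → ×s → (-2.76855,9.71400) → (-2.77,9.71)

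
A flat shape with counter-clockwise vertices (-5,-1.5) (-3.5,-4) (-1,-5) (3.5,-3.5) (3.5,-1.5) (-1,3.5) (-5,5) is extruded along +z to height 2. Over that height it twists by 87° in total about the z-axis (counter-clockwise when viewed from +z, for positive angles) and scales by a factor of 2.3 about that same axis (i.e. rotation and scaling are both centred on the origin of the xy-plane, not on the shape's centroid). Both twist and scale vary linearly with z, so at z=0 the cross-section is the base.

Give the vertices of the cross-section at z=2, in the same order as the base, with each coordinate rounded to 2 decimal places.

Cross-section at z=2: (2.84,-11.66) (8.77,-8.52) (11.36,-2.90) (8.46,7.62) (3.87,7.86) (-8.16,-1.88) (-12.09,-10.88)

t = z/height = 2/2 = 1
s = 1 + (scale-1)·z/height = 1 + (2.3-1)·2/2 = 2.300000
θ = twist·z/height = 87°·2/2 = 87.0000° = 1.518436 rad
cos θ = 0.052336, sin θ = 0.998630 (intermediates below are computed at full precision and shown rounded to 5 d.p.)
v1: (-5,-1.5) → rotate → (1.23626,-5.07165) → ×s → (2.84341,-11.66480) → (2.84,-11.66)
v2: (-3.5,-4) → rotate → (3.81134,-3.70455) → ×s → (8.76609,-8.52046) → (8.77,-8.52)
v3: (-1,-5) → rotate → (4.94081,-1.26031) → ×s → (11.36387,-2.89871) → (11.36,-2.90)
v4: (3.5,-3.5) → rotate → (3.67838,3.31203) → ×s → (8.46027,7.61766) → (8.46,7.62)
v5: (3.5,-1.5) → rotate → (1.68112,3.41670) → ×s → (3.86658,7.85841) → (3.87,7.86)
v6: (-1,3.5) → rotate → (-3.54754,-0.81545) → ×s → (-8.15934,-1.87554) → (-8.16,-1.88)
v7: (-5,5) → rotate → (-5.25483,-4.73147) → ×s → (-12.08610,-10.88238) → (-12.09,-10.88)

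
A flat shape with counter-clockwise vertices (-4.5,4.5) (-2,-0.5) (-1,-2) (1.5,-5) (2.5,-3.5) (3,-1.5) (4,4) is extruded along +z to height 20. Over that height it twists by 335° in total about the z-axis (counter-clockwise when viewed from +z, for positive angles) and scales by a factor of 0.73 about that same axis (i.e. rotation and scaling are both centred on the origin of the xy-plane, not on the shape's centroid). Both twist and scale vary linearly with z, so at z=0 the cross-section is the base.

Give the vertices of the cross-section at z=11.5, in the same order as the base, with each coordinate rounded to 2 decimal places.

Cross-section at z=11.5: (4.54,-2.88) (1.56,0.78) (0.46,1.83) (-2.16,3.84) (-2.71,2.42) (-2.75,0.68) (-2.56,-4.04)

t = z/height = 11.5/20 = 0.575
s = 1 + (scale-1)·z/height = 1 + (0.73-1)·11.5/20 = 0.844750
θ = twist·z/height = 335°·11.5/20 = 192.6250° = 3.361940 rad
cos θ = -0.975821, sin θ = -0.218569 (intermediates below are computed at full precision and shown rounded to 5 d.p.)
v1: (-4.5,4.5) → rotate → (5.37476,-3.40764) → ×s → (4.54033,-2.87860) → (4.54,-2.88)
v2: (-2,-0.5) → rotate → (1.84236,0.92505) → ×s → (1.55633,0.78144) → (1.56,0.78)
v3: (-1,-2) → rotate → (0.53868,2.17021) → ×s → (0.45505,1.83329) → (0.46,1.83)
v4: (1.5,-5) → rotate → (-2.55658,4.55125) → ×s → (-2.15967,3.84467) → (-2.16,3.84)
v5: (2.5,-3.5) → rotate → (-3.20455,2.86895) → ×s → (-2.70704,2.42355) → (-2.71,2.42)
v6: (3,-1.5) → rotate → (-3.25532,0.80803) → ×s → (-2.74993,0.68258) → (-2.75,0.68)
v7: (4,4) → rotate → (-3.02901,-4.77756) → ×s → (-2.55876,-4.03585) → (-2.56,-4.04)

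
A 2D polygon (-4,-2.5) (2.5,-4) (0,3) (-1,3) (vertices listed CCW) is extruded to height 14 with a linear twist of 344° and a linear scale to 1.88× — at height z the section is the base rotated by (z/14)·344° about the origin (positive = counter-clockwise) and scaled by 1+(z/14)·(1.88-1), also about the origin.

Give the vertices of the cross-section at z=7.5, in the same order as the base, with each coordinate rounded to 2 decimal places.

Cross-section at z=7.5: (5.59,4.11) (-4.11,5.59) (0.33,-4.40) (1.80,-4.29)

t = z/height = 7.5/14 = 0.535714
s = 1 + (scale-1)·z/height = 1 + (1.88-1)·7.5/14 = 1.471429
θ = twist·z/height = 344°·7.5/14 = 184.2857° = 3.216392 rad
cos θ = -0.997204, sin θ = -0.074730 (intermediates below are computed at full precision and shown rounded to 5 d.p.)
v1: (-4,-2.5) → rotate → (3.80199,2.79193) → ×s → (5.59436,4.10813) → (5.59,4.11)
v2: (2.5,-4) → rotate → (-2.79193,3.80199) → ×s → (-4.10813,5.59436) → (-4.11,5.59)
v3: (0,3) → rotate → (0.22419,-2.99161) → ×s → (0.32988,-4.40194) → (0.33,-4.40)
v4: (-1,3) → rotate → (1.22139,-2.91688) → ×s → (1.79719,-4.29198) → (1.80,-4.29)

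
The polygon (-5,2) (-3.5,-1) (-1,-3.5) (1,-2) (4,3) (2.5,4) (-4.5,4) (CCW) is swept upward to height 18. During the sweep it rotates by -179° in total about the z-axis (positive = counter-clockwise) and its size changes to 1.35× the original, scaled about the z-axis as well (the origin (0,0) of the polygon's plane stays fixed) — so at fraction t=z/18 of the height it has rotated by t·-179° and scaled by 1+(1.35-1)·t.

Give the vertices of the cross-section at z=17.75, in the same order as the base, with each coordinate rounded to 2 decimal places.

Cross-section at z=17.75: (6.88,-2.28) (4.62,1.63) (1.06,4.78) (-1.51,2.60) (-5.13,-4.36) (-3.03,-5.58) (6.37,-5.00)

t = z/height = 17.75/18 = 0.986111
s = 1 + (scale-1)·z/height = 1 + (1.35-1)·17.75/18 = 1.345139
θ = twist·z/height = -179°·17.75/18 = -176.5139° = -3.080749 rad
cos θ = -0.998150, sin θ = -0.060807 (intermediates below are computed at full precision and shown rounded to 5 d.p.)
v1: (-5,2) → rotate → (5.11236,-1.69227) → ×s → (6.87684,-2.27633) → (6.88,-2.28)
v2: (-3.5,-1) → rotate → (3.43272,1.21097) → ×s → (4.61748,1.62893) → (4.62,1.63)
v3: (-1,-3.5) → rotate → (0.78533,3.55433) → ×s → (1.05637,4.78107) → (1.06,4.78)
v4: (1,-2) → rotate → (-1.11976,1.93549) → ×s → (-1.50624,2.60351) → (-1.51,2.60)
v5: (4,3) → rotate → (-3.81018,-3.23768) → ×s → (-5.12522,-4.35512) → (-5.13,-4.36)
v6: (2.5,4) → rotate → (-2.25215,-4.14461) → ×s → (-3.02945,-5.57508) → (-3.03,-5.58)
v7: (-4.5,4) → rotate → (4.73490,-3.71897) → ×s → (6.36910,-5.00253) → (6.37,-5.00)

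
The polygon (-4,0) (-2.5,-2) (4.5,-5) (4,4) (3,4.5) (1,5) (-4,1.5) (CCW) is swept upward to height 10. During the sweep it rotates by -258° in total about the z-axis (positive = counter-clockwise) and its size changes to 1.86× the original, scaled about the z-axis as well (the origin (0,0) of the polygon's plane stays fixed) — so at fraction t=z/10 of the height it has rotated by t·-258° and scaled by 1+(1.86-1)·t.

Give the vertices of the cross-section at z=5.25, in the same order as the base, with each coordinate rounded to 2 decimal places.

t = z/height = 5.25/10 = 0.525
s = 1 + (scale-1)·z/height = 1 + (1.86-1)·5.25/10 = 1.451500
θ = twist·z/height = -258°·5.25/10 = -135.4500° = -2.364048 rad
cos θ = -0.712639, sin θ = -0.701531 (intermediates below are computed at full precision and shown rounded to 5 d.p.)
v1: (-4,0) → rotate → (2.85055,2.80613) → ×s → (4.13758,4.07309) → (4.14,4.07)
v2: (-2.5,-2) → rotate → (0.37853,3.17911) → ×s → (0.54944,4.61447) → (0.55,4.61)
v3: (4.5,-5) → rotate → (-6.71453,0.40630) → ×s → (-9.74614,0.58975) → (-9.75,0.59)
v4: (4,4) → rotate → (-0.04443,-5.65668) → ×s → (-0.06449,-8.21067) → (-0.06,-8.21)
v5: (3,4.5) → rotate → (1.01898,-5.31147) → ×s → (1.47904,-7.70960) → (1.48,-7.71)
v6: (1,5) → rotate → (2.79502,-4.26472) → ×s → (4.05697,-6.19025) → (4.06,-6.19)
v7: (-4,1.5) → rotate → (3.90285,1.73717) → ×s → (5.66499,2.52150) → (5.66,2.52)

Cross-section at z=5.25: (4.14,4.07) (0.55,4.61) (-9.75,0.59) (-0.06,-8.21) (1.48,-7.71) (4.06,-6.19) (5.66,2.52)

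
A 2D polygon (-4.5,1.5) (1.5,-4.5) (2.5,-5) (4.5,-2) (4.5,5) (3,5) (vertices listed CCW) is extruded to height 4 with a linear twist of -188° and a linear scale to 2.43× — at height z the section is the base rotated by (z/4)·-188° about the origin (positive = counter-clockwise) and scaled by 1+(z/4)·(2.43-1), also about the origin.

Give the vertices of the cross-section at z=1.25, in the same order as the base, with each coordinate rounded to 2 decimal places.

t = z/height = 1.25/4 = 0.3125
s = 1 + (scale-1)·z/height = 1 + (2.43-1)·1.25/4 = 1.446875
θ = twist·z/height = -188°·1.25/4 = -58.7500° = -1.025381 rad
cos θ = 0.518773, sin θ = -0.854912 (intermediates below are computed at full precision and shown rounded to 5 d.p.)
v1: (-4.5,1.5) → rotate → (-1.05211,4.62526) → ×s → (-1.52227,6.69218) → (-1.52,6.69)
v2: (1.5,-4.5) → rotate → (-3.06894,-3.61685) → ×s → (-4.44038,-5.23313) → (-4.44,-5.23)
v3: (2.5,-5) → rotate → (-2.97763,-4.73115) → ×s → (-4.30825,-6.84538) → (-4.31,-6.85)
v4: (4.5,-2) → rotate → (0.62466,-4.88465) → ×s → (0.90380,-7.06748) → (0.90,-7.07)
v5: (4.5,5) → rotate → (6.60904,-1.25324) → ×s → (9.56245,-1.81328) → (9.56,-1.81)
v6: (3,5) → rotate → (5.83088,0.02913) → ×s → (8.43655,0.04215) → (8.44,0.04)

Cross-section at z=1.25: (-1.52,6.69) (-4.44,-5.23) (-4.31,-6.85) (0.90,-7.07) (9.56,-1.81) (8.44,0.04)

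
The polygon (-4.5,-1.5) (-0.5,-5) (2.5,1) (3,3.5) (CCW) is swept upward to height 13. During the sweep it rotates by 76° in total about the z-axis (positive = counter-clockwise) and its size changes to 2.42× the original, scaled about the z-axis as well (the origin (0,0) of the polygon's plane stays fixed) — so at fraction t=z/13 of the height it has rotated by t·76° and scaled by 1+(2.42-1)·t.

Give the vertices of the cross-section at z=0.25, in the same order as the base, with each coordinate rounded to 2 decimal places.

Cross-section at z=0.25: (-4.58,-1.66) (-0.38,-5.15) (2.54,1.09) (2.99,3.67)

t = z/height = 0.25/13 = 0.0192308
s = 1 + (scale-1)·z/height = 1 + (2.42-1)·0.25/13 = 1.027308
θ = twist·z/height = 76°·0.25/13 = 1.4615° = 0.025509 rad
cos θ = 0.999675, sin θ = 0.025506 (intermediates below are computed at full precision and shown rounded to 5 d.p.)
v1: (-4.5,-1.5) → rotate → (-4.46028,-1.61429) → ×s → (-4.58208,-1.65837) → (-4.58,-1.66)
v2: (-0.5,-5) → rotate → (-0.37231,-5.01113) → ×s → (-0.38247,-5.14797) → (-0.38,-5.15)
v3: (2.5,1) → rotate → (2.47368,1.06344) → ×s → (2.54123,1.09248) → (2.54,1.09)
v4: (3,3.5) → rotate → (2.90975,3.57538) → ×s → (2.98921,3.67301) → (2.99,3.67)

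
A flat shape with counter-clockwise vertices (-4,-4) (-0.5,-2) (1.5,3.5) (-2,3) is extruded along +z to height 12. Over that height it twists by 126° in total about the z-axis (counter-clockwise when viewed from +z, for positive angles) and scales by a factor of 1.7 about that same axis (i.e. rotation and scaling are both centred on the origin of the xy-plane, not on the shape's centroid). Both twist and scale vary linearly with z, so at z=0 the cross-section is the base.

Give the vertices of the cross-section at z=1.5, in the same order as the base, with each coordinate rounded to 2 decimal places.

Cross-section at z=1.5: (-3.01,-5.37) (0.07,-2.24) (0.54,4.11) (-2.98,2.55)

t = z/height = 1.5/12 = 0.125
s = 1 + (scale-1)·z/height = 1 + (1.7-1)·1.5/12 = 1.087500
θ = twist·z/height = 126°·1.5/12 = 15.7500° = 0.274889 rad
cos θ = 0.962455, sin θ = 0.271440 (intermediates below are computed at full precision and shown rounded to 5 d.p.)
v1: (-4,-4) → rotate → (-2.76406,-4.93558) → ×s → (-3.00591,-5.36745) → (-3.01,-5.37)
v2: (-0.5,-2) → rotate → (0.06165,-2.06063) → ×s → (0.06705,-2.24094) → (0.07,-2.24)
v3: (1.5,3.5) → rotate → (0.49364,3.77575) → ×s → (0.53683,4.10613) → (0.54,4.11)
v4: (-2,3) → rotate → (-2.73923,2.34448) → ×s → (-2.97891,2.54963) → (-2.98,2.55)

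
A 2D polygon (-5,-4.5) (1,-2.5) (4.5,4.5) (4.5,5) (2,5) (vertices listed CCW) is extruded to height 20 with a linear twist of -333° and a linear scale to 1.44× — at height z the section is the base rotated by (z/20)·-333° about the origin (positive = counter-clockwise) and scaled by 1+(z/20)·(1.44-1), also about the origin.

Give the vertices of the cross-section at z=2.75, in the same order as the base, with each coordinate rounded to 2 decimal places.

Cross-section at z=2.75: (-7.12,0.47) (-1.16,-2.61) (6.75,-0.09) (7.13,0.28) (5.28,2.18)

t = z/height = 2.75/20 = 0.1375
s = 1 + (scale-1)·z/height = 1 + (1.44-1)·2.75/20 = 1.060500
θ = twist·z/height = -333°·2.75/20 = -45.7875° = -0.799143 rad
cos θ = 0.697321, sin θ = -0.716758 (intermediates below are computed at full precision and shown rounded to 5 d.p.)
v1: (-5,-4.5) → rotate → (-6.71202,0.44585) → ×s → (-7.11810,0.47282) → (-7.12,0.47)
v2: (1,-2.5) → rotate → (-1.09457,-2.46006) → ×s → (-1.16080,-2.60890) → (-1.16,-2.61)
v3: (4.5,4.5) → rotate → (6.36336,-0.08747) → ×s → (6.74834,-0.09276) → (6.75,-0.09)
v4: (4.5,5) → rotate → (6.72174,0.26119) → ×s → (7.12840,0.27700) → (7.13,0.28)
v5: (2,5) → rotate → (4.97844,2.05309) → ×s → (5.27963,2.17730) → (5.28,2.18)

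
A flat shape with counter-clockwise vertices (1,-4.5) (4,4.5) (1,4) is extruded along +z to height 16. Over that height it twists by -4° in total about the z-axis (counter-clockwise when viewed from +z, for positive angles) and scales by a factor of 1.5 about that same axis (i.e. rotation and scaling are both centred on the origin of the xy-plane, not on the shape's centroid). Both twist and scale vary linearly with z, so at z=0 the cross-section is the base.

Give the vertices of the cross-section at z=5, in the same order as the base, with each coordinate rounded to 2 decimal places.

t = z/height = 5/16 = 0.3125
s = 1 + (scale-1)·z/height = 1 + (1.5-1)·5/16 = 1.156250
θ = twist·z/height = -4°·5/16 = -1.2500° = -0.021817 rad
cos θ = 0.999762, sin θ = -0.021815 (intermediates below are computed at full precision and shown rounded to 5 d.p.)
v1: (1,-4.5) → rotate → (0.90160,-4.52074) → ×s → (1.04247,-5.22711) → (1.04,-5.23)
v2: (4,4.5) → rotate → (4.09722,4.41167) → ×s → (4.73740,5.10099) → (4.74,5.10)
v3: (1,4) → rotate → (1.08702,3.97723) → ×s → (1.25687,4.59868) → (1.26,4.60)

Cross-section at z=5: (1.04,-5.23) (4.74,5.10) (1.26,4.60)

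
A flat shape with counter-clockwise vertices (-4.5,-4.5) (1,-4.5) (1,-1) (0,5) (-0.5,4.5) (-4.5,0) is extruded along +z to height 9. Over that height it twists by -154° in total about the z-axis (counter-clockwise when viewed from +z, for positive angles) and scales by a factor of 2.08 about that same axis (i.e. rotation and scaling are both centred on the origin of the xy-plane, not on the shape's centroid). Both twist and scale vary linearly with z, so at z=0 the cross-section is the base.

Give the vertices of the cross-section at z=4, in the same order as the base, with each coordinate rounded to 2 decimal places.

Cross-section at z=4: (-8.64,3.75) (-5.65,-3.82) (-0.83,-1.92) (6.88,2.72) (5.92,3.14) (-2.45,6.19)

t = z/height = 4/9 = 0.444444
s = 1 + (scale-1)·z/height = 1 + (2.08-1)·4/9 = 1.480000
θ = twist·z/height = -154°·4/9 = -68.4444° = -1.194581 rad
cos θ = 0.367403, sin θ = -0.930062 (intermediates below are computed at full precision and shown rounded to 5 d.p.)
v1: (-4.5,-4.5) → rotate → (-5.83859,2.53196) → ×s → (-8.64112,3.74731) → (-8.64,3.75)
v2: (1,-4.5) → rotate → (-3.81787,-2.58338) → ×s → (-5.65045,-3.82340) → (-5.65,-3.82)
v3: (1,-1) → rotate → (-0.56266,-1.29746) → ×s → (-0.83273,-1.92025) → (-0.83,-1.92)
v4: (0,5) → rotate → (4.65031,1.83702) → ×s → (6.88246,2.71878) → (6.88,2.72)
v5: (-0.5,4.5) → rotate → (4.00158,2.11835) → ×s → (5.92233,3.13515) → (5.92,3.14)
v6: (-4.5,0) → rotate → (-1.65331,4.18528) → ×s → (-2.44691,6.19421) → (-2.45,6.19)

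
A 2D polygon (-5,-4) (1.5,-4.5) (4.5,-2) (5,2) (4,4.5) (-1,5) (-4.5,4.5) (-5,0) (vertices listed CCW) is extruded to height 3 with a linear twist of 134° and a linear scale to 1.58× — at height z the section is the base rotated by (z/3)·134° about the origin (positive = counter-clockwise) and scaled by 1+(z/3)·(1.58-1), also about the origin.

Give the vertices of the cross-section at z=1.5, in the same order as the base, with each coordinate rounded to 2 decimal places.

t = z/height = 1.5/3 = 0.5
s = 1 + (scale-1)·z/height = 1 + (1.58-1)·1.5/3 = 1.290000
θ = twist·z/height = 134°·1.5/3 = 67.0000° = 1.169371 rad
cos θ = 0.390731, sin θ = 0.920505 (intermediates below are computed at full precision and shown rounded to 5 d.p.)
v1: (-5,-4) → rotate → (1.72836,-6.16545) → ×s → (2.22959,-7.95343) → (2.23,-7.95)
v2: (1.5,-4.5) → rotate → (4.72837,-0.37753) → ×s → (6.09960,-0.48702) → (6.10,-0.49)
v3: (4.5,-2) → rotate → (3.59930,3.36081) → ×s → (4.64310,4.33544) → (4.64,4.34)
v4: (5,2) → rotate → (0.11265,5.38399) → ×s → (0.14531,6.94534) → (0.15,6.95)
v5: (4,4.5) → rotate → (-2.57935,5.44031) → ×s → (-3.32736,7.01800) → (-3.33,7.02)
v6: (-1,5) → rotate → (-4.99326,1.03315) → ×s → (-6.44130,1.33276) → (-6.44,1.33)
v7: (-4.5,4.5) → rotate → (-5.90056,-2.38398) → ×s → (-7.61172,-3.07534) → (-7.61,-3.08)
v8: (-5,0) → rotate → (-1.95366,-4.60252) → ×s → (-2.52022,-5.93726) → (-2.52,-5.94)

Cross-section at z=1.5: (2.23,-7.95) (6.10,-0.49) (4.64,4.34) (0.15,6.95) (-3.33,7.02) (-6.44,1.33) (-7.61,-3.08) (-2.52,-5.94)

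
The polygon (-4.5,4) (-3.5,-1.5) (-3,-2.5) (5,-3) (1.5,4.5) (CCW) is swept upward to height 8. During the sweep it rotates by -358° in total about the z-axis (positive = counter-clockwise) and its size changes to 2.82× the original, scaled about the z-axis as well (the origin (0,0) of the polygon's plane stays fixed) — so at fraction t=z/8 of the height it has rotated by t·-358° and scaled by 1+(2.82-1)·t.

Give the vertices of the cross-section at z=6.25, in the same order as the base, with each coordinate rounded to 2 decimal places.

t = z/height = 6.25/8 = 0.78125
s = 1 + (scale-1)·z/height = 1 + (2.82-1)·6.25/8 = 2.421875
θ = twist·z/height = -358°·6.25/8 = -279.6875° = -4.881468 rad
cos θ = 0.168274, sin θ = 0.985740 (intermediates below are computed at full precision and shown rounded to 5 d.p.)
v1: (-4.5,4) → rotate → (-4.70020,-3.76273) → ×s → (-11.38329,-9.11287) → (-11.38,-9.11)
v2: (-3.5,-1.5) → rotate → (0.88965,-3.70250) → ×s → (2.15462,-8.96700) → (2.15,-8.97)
v3: (-3,-2.5) → rotate → (1.95953,-3.37791) → ×s → (4.74573,-8.18087) → (4.75,-8.18)
v4: (5,-3) → rotate → (3.79859,4.42388) → ×s → (9.19972,10.71408) → (9.20,10.71)
v5: (1.5,4.5) → rotate → (-4.18342,2.23584) → ×s → (-10.13172,5.41494) → (-10.13,5.41)

Cross-section at z=6.25: (-11.38,-9.11) (2.15,-8.97) (4.75,-8.18) (9.20,10.71) (-10.13,5.41)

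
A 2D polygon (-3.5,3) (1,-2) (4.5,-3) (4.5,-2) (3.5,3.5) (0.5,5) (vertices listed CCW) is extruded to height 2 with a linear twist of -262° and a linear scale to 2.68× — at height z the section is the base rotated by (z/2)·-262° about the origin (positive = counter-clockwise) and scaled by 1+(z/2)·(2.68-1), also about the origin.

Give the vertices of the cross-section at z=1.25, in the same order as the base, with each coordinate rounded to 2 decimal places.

t = z/height = 1.25/2 = 0.625
s = 1 + (scale-1)·z/height = 1 + (2.68-1)·1.25/2 = 2.050000
θ = twist·z/height = -262°·1.25/2 = -163.7500° = -2.857977 rad
cos θ = -0.960050, sin θ = -0.279829 (intermediates below are computed at full precision and shown rounded to 5 d.p.)
v1: (-3.5,3) → rotate → (4.19966,-1.90075) → ×s → (8.60931,-3.89653) → (8.61,-3.90)
v2: (1,-2) → rotate → (-1.51971,1.64027) → ×s → (-3.11540,3.36255) → (-3.12,3.36)
v3: (4.5,-3) → rotate → (-5.15971,1.62092) → ×s → (-10.57741,3.32288) → (-10.58,3.32)
v4: (4.5,-2) → rotate → (-4.87988,0.66087) → ×s → (-10.00376,1.35478) → (-10.00,1.35)
v5: (3.5,3.5) → rotate → (-2.38077,-4.33958) → ×s → (-4.88058,-8.89613) → (-4.88,-8.90)
v6: (0.5,5) → rotate → (0.91912,-4.94016) → ×s → (1.88420,-10.12734) → (1.88,-10.13)

Cross-section at z=1.25: (8.61,-3.90) (-3.12,3.36) (-10.58,3.32) (-10.00,1.35) (-4.88,-8.90) (1.88,-10.13)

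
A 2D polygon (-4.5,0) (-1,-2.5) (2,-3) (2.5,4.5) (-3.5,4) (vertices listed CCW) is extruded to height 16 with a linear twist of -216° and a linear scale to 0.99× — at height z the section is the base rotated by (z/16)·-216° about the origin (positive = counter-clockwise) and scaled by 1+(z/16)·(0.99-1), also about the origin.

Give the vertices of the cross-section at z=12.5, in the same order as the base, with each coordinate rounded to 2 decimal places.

t = z/height = 12.5/16 = 0.78125
s = 1 + (scale-1)·z/height = 1 + (0.99-1)·12.5/16 = 0.992188
θ = twist·z/height = -216°·12.5/16 = -168.7500° = -2.945243 rad
cos θ = -0.980785, sin θ = -0.195090 (intermediates below are computed at full precision and shown rounded to 5 d.p.)
v1: (-4.5,0) → rotate → (4.41353,0.87791) → ×s → (4.37905,0.87105) → (4.38,0.87)
v2: (-1,-2.5) → rotate → (0.49306,2.64705) → ×s → (0.48921,2.62637) → (0.49,2.63)
v3: (2,-3) → rotate → (-2.54684,2.55218) → ×s → (-2.52694,2.53224) → (-2.53,2.53)
v4: (2.5,4.5) → rotate → (-1.57406,-4.90126) → ×s → (-1.56176,-4.86297) → (-1.56,-4.86)
v5: (-3.5,4) → rotate → (4.21311,-3.24032) → ×s → (4.18019,-3.21501) → (4.18,-3.22)

Cross-section at z=12.5: (4.38,0.87) (0.49,2.63) (-2.53,2.53) (-1.56,-4.86) (4.18,-3.22)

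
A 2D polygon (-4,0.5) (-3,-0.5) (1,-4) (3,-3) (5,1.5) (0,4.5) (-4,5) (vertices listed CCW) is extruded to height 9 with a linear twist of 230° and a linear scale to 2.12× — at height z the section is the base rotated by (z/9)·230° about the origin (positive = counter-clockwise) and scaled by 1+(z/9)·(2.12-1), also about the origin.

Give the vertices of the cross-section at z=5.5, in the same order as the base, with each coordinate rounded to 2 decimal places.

Cross-section at z=5.5: (4.67,-4.93) (4.44,-2.56) (2.98,6.27) (-0.69,7.11) (-8.11,3.40) (-4.82,-5.85) (-0.15,-10.78)

t = z/height = 5.5/9 = 0.611111
s = 1 + (scale-1)·z/height = 1 + (2.12-1)·5.5/9 = 1.684444
θ = twist·z/height = 230°·5.5/9 = 140.5556° = 2.453157 rad
cos θ = -0.772241, sin θ = 0.635330 (intermediates below are computed at full precision and shown rounded to 5 d.p.)
v1: (-4,0.5) → rotate → (2.77130,-2.92744) → ×s → (4.66810,-4.93111) → (4.67,-4.93)
v2: (-3,-0.5) → rotate → (2.63439,-1.51987) → ×s → (4.43748,-2.56013) → (4.44,-2.56)
v3: (1,-4) → rotate → (1.76908,3.72429) → ×s → (2.97991,6.27337) → (2.98,6.27)
v4: (3,-3) → rotate → (-0.41073,4.22271) → ×s → (-0.69186,7.11292) → (-0.69,7.11)
v5: (5,1.5) → rotate → (-4.81420,2.01829) → ×s → (-8.10925,3.39969) → (-8.11,3.40)
v6: (0,4.5) → rotate → (-2.85898,-3.47508) → ×s → (-4.81580,-5.85359) → (-4.82,-5.85)
v7: (-4,5) → rotate → (-0.08768,-6.40252) → ×s → (-0.14770,-10.78470) → (-0.15,-10.78)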